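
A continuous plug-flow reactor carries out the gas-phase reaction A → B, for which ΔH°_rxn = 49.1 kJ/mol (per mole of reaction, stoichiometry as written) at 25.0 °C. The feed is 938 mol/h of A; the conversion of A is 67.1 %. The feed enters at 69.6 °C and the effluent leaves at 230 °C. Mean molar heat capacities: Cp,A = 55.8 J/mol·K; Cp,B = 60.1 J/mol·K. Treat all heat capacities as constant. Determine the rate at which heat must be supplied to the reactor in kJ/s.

Extent of reaction ξ = 0.671 × 938 = 629.4 mol/h
Reaction term: ξ·ΔH°_rxn = 629.4 × 49.1 = 30903 kJ/h
Sensible, feed 69.6→25 °C: -2334.4 kJ/h
Outlet flows (mol/h): A 308.6, B 629.4
Sensible, products 25→230 °C: 11285 kJ/h
Q = ΔH = 39854 kJ/h = 11.07 kW
Heat supplied = 11.07 kJ/s

Q_in = 11.1 kJ/s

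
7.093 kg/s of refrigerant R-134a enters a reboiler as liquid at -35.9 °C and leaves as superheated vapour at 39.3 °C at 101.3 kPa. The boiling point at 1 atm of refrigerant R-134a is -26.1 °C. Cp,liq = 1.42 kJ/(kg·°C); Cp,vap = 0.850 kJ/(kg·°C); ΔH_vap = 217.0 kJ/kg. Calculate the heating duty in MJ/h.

Q = 7320 MJ/h

liquid -35.9→-26.1 °C: 13.916 kJ/kg
vaporisation at -26.1 °C: 217 kJ/kg
vapour -26.1→39.3 °C: 55.59 kJ/kg
Δh = 13.916 + 217 + 55.59 = 286.51 kJ/kg
Q = ṁ·Δh = 7.093 kg/s × 286.51 kJ/kg = 2032.2 kJ/s
|Q| = 2032.2 kW = 7315.9 MJ/h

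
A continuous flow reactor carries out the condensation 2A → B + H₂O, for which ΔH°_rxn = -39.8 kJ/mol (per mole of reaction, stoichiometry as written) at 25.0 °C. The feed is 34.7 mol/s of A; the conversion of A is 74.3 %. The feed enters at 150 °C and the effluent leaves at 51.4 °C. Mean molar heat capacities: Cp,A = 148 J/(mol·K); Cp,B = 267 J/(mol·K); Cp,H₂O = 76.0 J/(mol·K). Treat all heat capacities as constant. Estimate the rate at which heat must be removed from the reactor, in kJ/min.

Q_out = 60200 kJ/min

Extent of reaction ξ = 0.743 × 34.7 / 2 = 12.891 mol/s
Reaction term: ξ·ΔH°_rxn = 12.891 × -39.8 = -513.06 kJ/s
Sensible, feed 150→25 °C: -641.95 kJ/s
Outlet flows (mol/s): A 8.9179, B 12.891, H₂O 12.891
Sensible, products 25→51.4 °C: 151.58 kJ/s
Q = ΔH = -1003.4 kJ/s = -1003.4 kW
Heat removed = 60206 kJ/min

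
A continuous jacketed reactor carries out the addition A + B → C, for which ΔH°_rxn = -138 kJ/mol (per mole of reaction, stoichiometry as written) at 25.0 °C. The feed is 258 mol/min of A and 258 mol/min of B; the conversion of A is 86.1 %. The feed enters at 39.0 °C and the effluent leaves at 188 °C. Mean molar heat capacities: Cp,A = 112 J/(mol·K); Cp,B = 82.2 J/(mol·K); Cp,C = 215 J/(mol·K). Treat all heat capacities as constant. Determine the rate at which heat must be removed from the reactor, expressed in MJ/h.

Q_out = 1350 MJ/h

Extent of reaction ξ = 0.861 × 258 = 222.14 mol/min
Reaction term: ξ·ΔH°_rxn = 222.14 × -138 = -30655 kJ/min
Sensible, feed 39.0→25 °C: -701.45 kJ/min
Outlet flows (mol/min): A 35.862, B 35.862, C 222.14
Sensible, products 25→188 °C: 8920 kJ/min
Q = ΔH = -22436 kJ/min = -373.94 kW
Heat removed = 1346.2 MJ/h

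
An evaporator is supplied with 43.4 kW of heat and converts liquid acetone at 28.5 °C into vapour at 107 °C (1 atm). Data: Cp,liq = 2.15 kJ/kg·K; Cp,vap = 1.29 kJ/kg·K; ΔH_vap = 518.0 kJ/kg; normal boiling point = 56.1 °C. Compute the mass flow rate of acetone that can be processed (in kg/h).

Δh = 2.15×(56.1−28.5) + 518.0 + 1.29×(107−56.1) = 643 kJ/kg
Q = 43.4 kW = 43.4 kJ/s = 156240 kJ/h
ṁ = Q/Δh = 156240 / 643 = 242.99 kg/h

ṁ = 243 kg/h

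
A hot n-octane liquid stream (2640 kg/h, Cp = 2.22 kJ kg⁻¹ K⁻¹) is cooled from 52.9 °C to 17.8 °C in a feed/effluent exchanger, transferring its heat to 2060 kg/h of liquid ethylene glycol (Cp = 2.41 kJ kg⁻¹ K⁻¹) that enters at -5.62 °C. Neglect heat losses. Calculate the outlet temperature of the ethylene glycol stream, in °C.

T_c,out = 35.8 °C

Heat released by hot stream: Q = 2640 × 2.22 × (52.9 − 17.8) = 205710 kJ/h
Energy balance on cold side (adiabatic exchanger): Q = ṁ_c·Cp_c·(T_c,out − T_c,in)
T_c,out = -5.62 + 205710/(2060 × 2.41) = 35.816 °C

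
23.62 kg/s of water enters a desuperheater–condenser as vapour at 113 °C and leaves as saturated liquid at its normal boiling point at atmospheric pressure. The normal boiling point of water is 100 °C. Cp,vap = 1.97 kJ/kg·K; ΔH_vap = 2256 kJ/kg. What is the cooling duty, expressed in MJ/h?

vapour 113→100 °C: -25.61 kJ/kg
condensation at 100 °C: -2256 kJ/kg
Δh = -25.61 + -2256 = -2281.6 kJ/kg
Q = ṁ·Δh = 23.62 kg/s × -2281.6 kJ/kg = -53892 kJ/s
|Q| = 53892 kW = 194010 MJ/h

Q_c = 194000 MJ/h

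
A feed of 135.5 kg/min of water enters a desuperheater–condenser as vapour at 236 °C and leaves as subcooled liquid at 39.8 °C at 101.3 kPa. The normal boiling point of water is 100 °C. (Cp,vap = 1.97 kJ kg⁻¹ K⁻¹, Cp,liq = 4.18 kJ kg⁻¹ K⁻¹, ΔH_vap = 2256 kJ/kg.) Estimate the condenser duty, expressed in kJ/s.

vapour 236→100 °C: -267.92 kJ/kg
condensation at 100 °C: -2256 kJ/kg
liquid 100→39.8 °C: -251.64 kJ/kg
Δh = -267.92 + -2256 + -251.64 = -2775.6 kJ/kg
Q = ṁ·Δh = 135.5 kg/min × -2775.6 kJ/kg = -376090 kJ/min
|Q| = 6268.1 kW

Q_c = 6270 kJ/s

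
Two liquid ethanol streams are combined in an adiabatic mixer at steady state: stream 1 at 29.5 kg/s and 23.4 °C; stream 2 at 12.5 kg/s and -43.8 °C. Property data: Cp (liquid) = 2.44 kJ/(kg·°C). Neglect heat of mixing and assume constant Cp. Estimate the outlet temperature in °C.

T_out = 3.40 °C

Adiabatic, steady state ⇒ Σ ṁᵢCp,ᵢ(T_out − Tᵢ) = 0
T_out = Σ ṁᵢCp,ᵢTᵢ / Σ ṁᵢCp,ᵢ
      = 348.43 / 102.48 = 3.4 °C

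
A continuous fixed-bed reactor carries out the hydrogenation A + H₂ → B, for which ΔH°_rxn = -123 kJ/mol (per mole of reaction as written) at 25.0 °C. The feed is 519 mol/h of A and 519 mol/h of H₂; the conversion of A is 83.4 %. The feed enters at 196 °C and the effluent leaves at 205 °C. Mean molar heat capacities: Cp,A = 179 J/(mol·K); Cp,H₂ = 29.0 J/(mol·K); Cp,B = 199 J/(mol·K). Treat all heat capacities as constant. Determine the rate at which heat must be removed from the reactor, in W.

Q_out = 14700 W

Extent of reaction ξ = 0.834 × 519 = 432.85 mol/h
Reaction term: ξ·ΔH°_rxn = 432.85 × -123 = -53240 kJ/h
Sensible, feed 196→25 °C: -18460 kJ/h
Outlet flows (mol/h): A 86.154, H₂ 86.154, B 432.85
Sensible, products 25→205 °C: 18730 kJ/h
Q = ΔH = -52970 kJ/h = -14.714 kW
Heat removed = 14714 W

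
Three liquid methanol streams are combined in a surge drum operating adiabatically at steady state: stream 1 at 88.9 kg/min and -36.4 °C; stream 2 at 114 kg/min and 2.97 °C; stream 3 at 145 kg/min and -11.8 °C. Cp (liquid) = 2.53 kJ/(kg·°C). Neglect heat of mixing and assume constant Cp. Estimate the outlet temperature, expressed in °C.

No heat crosses the boundary, so H_out = H_in.
Σ ṁᵢCp,ᵢTᵢ = 88.9×2.53×-36.4 + 114×2.53×2.97 + 145×2.53×-11.8 = -11659
Σ ṁᵢCp,ᵢ = 88.9×2.53 + 114×2.53 + 145×2.53 = 880.19
T_out = -11659 / 880.19 = -13.246 °C

T_out = -13.2 °C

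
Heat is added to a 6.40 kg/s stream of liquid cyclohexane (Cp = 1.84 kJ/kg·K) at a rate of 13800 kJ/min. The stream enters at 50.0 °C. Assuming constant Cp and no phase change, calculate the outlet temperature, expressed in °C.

T_out = 69.5 °C

Q = 13800 kJ/min = 230 kJ/s
ΔT = Q/(ṁ·Cp) = 230/(6.40×1.84) = 19.531 K
T_out = 50.0 + 19.531 = 69.531 °C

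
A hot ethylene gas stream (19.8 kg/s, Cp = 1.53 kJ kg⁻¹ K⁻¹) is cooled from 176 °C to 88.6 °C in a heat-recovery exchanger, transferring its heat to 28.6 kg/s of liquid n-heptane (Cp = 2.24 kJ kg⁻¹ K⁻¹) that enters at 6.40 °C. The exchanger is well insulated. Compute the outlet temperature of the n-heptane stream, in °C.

Heat released by hot stream: Q = 19.8 × 1.53 × (176 − 88.6) = 2647.7 kJ/s
Energy balance on cold side (adiabatic exchanger): Q = ṁ_c·Cp_c·(T_c,out − T_c,in)
T_c,out = 6.40 + 2647.7/(28.6 × 2.24) = 47.729 °C

T_c,out = 47.7 °C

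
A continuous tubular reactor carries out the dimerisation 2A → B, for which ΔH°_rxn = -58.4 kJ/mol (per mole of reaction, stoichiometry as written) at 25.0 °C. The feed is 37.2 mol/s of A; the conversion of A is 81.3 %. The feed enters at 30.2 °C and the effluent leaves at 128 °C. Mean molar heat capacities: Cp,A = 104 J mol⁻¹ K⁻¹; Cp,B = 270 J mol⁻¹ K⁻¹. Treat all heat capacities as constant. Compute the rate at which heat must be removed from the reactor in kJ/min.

Q_out = 24500 kJ/min

Extent of reaction ξ = 0.813 × 37.2 / 2 = 15.122 mol/s
Reaction term: ξ·ΔH°_rxn = 15.122 × -58.4 = -883.11 kJ/s
Sensible, feed 30.2→25 °C: -20.118 kJ/s
Outlet flows (mol/s): A 6.9564, B 15.122
Sensible, products 25→128 °C: 495.05 kJ/s
Q = ΔH = -408.18 kJ/s = -408.18 kW
Heat removed = 24491 kJ/min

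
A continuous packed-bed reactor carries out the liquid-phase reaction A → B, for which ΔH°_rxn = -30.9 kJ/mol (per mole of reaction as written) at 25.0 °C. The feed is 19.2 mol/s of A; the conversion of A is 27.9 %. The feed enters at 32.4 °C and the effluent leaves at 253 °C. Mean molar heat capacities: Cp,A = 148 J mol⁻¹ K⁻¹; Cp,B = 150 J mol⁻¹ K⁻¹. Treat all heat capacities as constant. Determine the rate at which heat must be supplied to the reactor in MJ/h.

Q_in = 1670 MJ/h

Extent of reaction ξ = 0.279 × 19.2 = 5.3568 mol/s
Reaction term: ξ·ΔH°_rxn = 5.3568 × -30.9 = -165.53 kJ/s
Sensible, feed 32.4→25 °C: -21.028 kJ/s
Outlet flows (mol/s): A 13.843, B 5.3568
Sensible, products 25→253 °C: 650.33 kJ/s
Q = ΔH = 463.77 kJ/s = 463.77 kW
Heat supplied = 1669.6 MJ/h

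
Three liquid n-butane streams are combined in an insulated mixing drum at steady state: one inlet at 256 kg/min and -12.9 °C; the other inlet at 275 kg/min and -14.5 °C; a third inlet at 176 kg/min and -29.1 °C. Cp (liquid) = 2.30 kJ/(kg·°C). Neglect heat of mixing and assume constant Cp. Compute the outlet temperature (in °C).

No heat crosses the boundary, so H_out = H_in.
T_out = Σ ṁᵢCp,ᵢTᵢ / Σ ṁᵢCp,ᵢ
      = -28546 / 1626.1 = -17.555 °C

T_out = -17.6 °C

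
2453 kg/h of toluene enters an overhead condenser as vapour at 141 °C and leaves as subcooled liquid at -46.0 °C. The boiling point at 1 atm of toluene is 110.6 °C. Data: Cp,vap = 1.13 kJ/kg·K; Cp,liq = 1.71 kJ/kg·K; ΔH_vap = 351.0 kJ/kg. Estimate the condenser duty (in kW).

Q_c = 445 kW

vapour 141→110.6 °C: -34.352 kJ/kg
condensation at 110.6 °C: -351 kJ/kg
liquid 110.6→-46.0 °C: -267.79 kJ/kg
Δh = -34.352 + -351 + -267.79 = -653.14 kJ/kg
Q = ṁ·Δh = 2453 kg/h × -653.14 kJ/kg = -1.6021e+06 kJ/h
|Q| = 445.04 kW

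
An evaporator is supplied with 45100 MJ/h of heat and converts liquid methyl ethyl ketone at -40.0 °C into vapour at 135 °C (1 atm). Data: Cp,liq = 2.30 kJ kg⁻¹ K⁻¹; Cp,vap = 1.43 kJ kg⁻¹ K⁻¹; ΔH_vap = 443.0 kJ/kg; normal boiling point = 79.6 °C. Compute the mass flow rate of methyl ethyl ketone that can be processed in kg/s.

Δh = 2.30×(79.6−-40.0) + 443.0 + 1.43×(135−79.6) = 797.3 kJ/kg
Q = 45100 MJ/h = 12528 kJ/s = 12528 kJ/s
ṁ = Q/Δh = 12528 / 797.3 = 15.713 kg/s

ṁ = 15.7 kg/s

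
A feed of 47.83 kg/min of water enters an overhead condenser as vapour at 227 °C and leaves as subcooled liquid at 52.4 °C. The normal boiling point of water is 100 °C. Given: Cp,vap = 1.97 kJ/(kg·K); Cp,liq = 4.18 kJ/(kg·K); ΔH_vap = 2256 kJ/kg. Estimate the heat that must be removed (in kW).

vapour 227→100 °C: -250.19 kJ/kg
condensation at 100 °C: -2256 kJ/kg
liquid 100→52.4 °C: -198.97 kJ/kg
Δh = -250.19 + -2256 + -198.97 = -2705.2 kJ/kg
Q = ṁ·Δh = 47.83 kg/min × -2705.2 kJ/kg = -129390 kJ/min
|Q| = 2156.5 kW

Q_c = 2160 kW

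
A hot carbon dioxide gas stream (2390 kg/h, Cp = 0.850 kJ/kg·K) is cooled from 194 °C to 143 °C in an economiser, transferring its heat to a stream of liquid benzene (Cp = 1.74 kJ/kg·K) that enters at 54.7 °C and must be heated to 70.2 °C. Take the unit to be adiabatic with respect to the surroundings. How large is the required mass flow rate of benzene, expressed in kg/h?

Heat released by hot stream: Q = 2390 × 0.850 × (194 − 143) = 103610 kJ/h
Energy balance on cold side (adiabatic exchanger): Q = ṁ_c·Cp_c·(T_c,out − T_c,in)
ṁ_c = 103610 / [1.74 × (70.2 − 54.7)] = 3841.5 kg/h

ṁ_c = 3840 kg/h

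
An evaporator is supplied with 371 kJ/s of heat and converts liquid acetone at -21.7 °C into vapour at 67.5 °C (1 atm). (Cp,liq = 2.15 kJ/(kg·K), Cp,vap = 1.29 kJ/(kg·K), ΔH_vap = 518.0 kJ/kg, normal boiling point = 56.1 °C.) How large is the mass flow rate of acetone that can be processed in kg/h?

ṁ = 1910 kg/h

Δh = 2.15×(56.1−-21.7) + 518.0 + 1.29×(67.5−56.1) = 699.98 kJ/kg
Q = 371 kJ/s = 371 kJ/s = 1.3356e+06 kJ/h
ṁ = Q/Δh = 1.3356e+06 / 699.98 = 1908.1 kg/h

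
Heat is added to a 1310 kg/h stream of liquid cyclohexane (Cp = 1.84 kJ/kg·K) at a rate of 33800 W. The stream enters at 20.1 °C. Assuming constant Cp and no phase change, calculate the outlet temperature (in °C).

Q = 33800 W = 121680 kJ/h
ΔT = Q/(ṁ·Cp) = 121680/(1310×1.84) = 50.481 K
T_out = 20.1 + 50.481 = 70.581 °C

T_out = 70.6 °C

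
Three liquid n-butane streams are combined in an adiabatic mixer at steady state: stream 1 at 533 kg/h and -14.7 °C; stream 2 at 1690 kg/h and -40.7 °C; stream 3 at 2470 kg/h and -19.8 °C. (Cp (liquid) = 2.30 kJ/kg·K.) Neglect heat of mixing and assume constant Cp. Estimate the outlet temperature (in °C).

T_out = -26.7 °C

Adiabatic, steady state ⇒ Σ ṁᵢCp,ᵢ(T_out − Tᵢ) = 0
Σ ṁᵢCp,ᵢTᵢ = 533×2.30×-14.7 + 1690×2.30×-40.7 + 2470×2.30×-19.8 = -288710
Σ ṁᵢCp,ᵢ = 533×2.30 + 1690×2.30 + 2470×2.30 = 10794
T_out = -288710 / 10794 = -26.747 °C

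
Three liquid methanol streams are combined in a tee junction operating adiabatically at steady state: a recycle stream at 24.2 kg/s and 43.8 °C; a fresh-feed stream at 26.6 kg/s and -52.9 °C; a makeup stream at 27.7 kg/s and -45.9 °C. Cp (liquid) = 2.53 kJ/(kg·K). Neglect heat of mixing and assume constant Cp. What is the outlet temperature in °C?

No heat crosses the boundary, so H_out = H_in.
Σ ṁᵢCp,ᵢTᵢ = 24.2×2.53×43.8 + 26.6×2.53×-52.9 + 27.7×2.53×-45.9 = -4095.1
Σ ṁᵢCp,ᵢ = 24.2×2.53 + 26.6×2.53 + 27.7×2.53 = 198.6
T_out = -4095.1 / 198.6 = -20.619 °C

T_out = -20.6 °C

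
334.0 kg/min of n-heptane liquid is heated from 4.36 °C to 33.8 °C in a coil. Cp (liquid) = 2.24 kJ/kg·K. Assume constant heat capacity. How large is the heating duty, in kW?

Q = ṁ·Cp·ΔT = 334.0 × 2.24 × (33.8 − 4.36) = 22026 kJ/min
Converting: 22026 / 60 s = 367.1 kW

Q = 367 kW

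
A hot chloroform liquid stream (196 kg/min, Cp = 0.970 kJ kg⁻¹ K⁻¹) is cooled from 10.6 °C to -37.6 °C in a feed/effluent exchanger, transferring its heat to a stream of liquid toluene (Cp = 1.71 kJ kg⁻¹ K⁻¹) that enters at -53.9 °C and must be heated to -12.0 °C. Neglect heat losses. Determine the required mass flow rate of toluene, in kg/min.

ṁ_c = 128 kg/min

Heat released by hot stream: Q = 196 × 0.970 × (10.6 − -37.6) = 9163.8 kJ/min
Energy balance on cold side (adiabatic exchanger): Q = ṁ_c·Cp_c·(T_c,out − T_c,in)
ṁ_c = 9163.8 / [1.71 × (-12.0 − -53.9)] = 127.9 kg/min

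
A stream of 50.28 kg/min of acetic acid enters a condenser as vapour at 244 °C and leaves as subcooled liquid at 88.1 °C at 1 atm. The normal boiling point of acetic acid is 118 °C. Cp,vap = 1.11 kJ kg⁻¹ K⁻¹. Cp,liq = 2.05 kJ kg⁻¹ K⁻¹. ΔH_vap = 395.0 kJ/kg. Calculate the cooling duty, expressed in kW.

vapour 244→118 °C: -139.86 kJ/kg
condensation at 118 °C: -395 kJ/kg
liquid 118→88.1 °C: -61.295 kJ/kg
Δh = -139.86 + -395 + -61.295 = -596.15 kJ/kg
Q = ṁ·Δh = 50.28 kg/min × -596.15 kJ/kg = -29975 kJ/min
|Q| = 499.58 kW

Q_c = 500 kW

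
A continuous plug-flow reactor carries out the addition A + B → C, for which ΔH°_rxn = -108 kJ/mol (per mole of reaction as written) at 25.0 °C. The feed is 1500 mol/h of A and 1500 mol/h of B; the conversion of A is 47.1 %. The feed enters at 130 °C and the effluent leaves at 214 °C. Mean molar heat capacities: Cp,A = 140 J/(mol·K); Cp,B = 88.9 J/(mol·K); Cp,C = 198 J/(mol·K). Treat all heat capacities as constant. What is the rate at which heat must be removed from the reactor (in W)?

Extent of reaction ξ = 0.471 × 1500 = 706.5 mol/h
Reaction term: ξ·ΔH°_rxn = 706.5 × -108 = -76302 kJ/h
Sensible, feed 130→25 °C: -36052 kJ/h
Outlet flows (mol/h): A 793.5, B 793.5, C 706.5
Sensible, products 25→214 °C: 60767 kJ/h
Q = ΔH = -51587 kJ/h = -14.33 kW
Heat removed = 14330 W

Q_out = 14300 W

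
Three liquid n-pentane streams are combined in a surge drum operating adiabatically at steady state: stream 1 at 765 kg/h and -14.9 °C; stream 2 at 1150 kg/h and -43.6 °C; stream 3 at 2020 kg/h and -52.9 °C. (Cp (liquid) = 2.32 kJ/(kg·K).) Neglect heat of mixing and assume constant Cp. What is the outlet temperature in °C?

Energy balance with Q = 0: Σ ṁᵢCp,ᵢ(T_out − Tᵢ) = 0
T_out = Σ ṁᵢCp,ᵢTᵢ / Σ ṁᵢCp,ᵢ
      = -390680 / 9129.2 = -42.795 °C

T_out = -42.8 °C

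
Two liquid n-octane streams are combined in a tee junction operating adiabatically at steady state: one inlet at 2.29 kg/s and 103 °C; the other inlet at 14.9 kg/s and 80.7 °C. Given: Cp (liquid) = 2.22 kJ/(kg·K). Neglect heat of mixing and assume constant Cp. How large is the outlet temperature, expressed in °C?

Energy balance with Q = 0: Σ ṁᵢCp,ᵢ(T_out − Tᵢ) = 0
Σ ṁᵢCp,ᵢTᵢ = 2.29×2.22×103 + 14.9×2.22×80.7 = 3193
Σ ṁᵢCp,ᵢ = 2.29×2.22 + 14.9×2.22 = 38.162
T_out = 3193 / 38.162 = 83.671 °C

T_out = 83.7 °C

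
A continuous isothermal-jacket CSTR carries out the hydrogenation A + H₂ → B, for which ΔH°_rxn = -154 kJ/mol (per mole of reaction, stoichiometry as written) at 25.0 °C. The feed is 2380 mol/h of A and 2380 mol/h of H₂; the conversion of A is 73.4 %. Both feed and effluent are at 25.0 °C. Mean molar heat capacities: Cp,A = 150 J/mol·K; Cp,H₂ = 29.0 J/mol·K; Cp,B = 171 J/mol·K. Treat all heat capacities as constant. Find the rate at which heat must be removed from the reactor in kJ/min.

Extent of reaction ξ = 0.734 × 2380 = 1746.9 mol/h
Reaction term: ξ·ΔH°_rxn = 1746.9 × -154 = -269030 kJ/h
Q = ΔH = -269030 kJ/h = -74.729 kW
Heat removed = 4483.8 kJ/min

Q_out = 4480 kJ/min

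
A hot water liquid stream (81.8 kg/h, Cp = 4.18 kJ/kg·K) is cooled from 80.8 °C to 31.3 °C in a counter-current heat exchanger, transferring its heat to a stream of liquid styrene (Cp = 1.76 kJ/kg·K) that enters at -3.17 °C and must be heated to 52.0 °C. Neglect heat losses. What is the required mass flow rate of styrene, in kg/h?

Heat released by hot stream: Q = 81.8 × 4.18 × (80.8 − 31.3) = 16925 kJ/h
Energy balance on cold side (adiabatic exchanger): Q = ṁ_c·Cp_c·(T_c,out − T_c,in)
ṁ_c = 16925 / [1.76 × (52.0 − -3.17)] = 174.31 kg/h

ṁ_c = 174 kg/h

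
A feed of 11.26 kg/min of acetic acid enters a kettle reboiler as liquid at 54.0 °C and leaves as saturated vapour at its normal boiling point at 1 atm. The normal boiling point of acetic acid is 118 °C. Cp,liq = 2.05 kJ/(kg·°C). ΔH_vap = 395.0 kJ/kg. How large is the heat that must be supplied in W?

Q = 98800 W

liquid 54.0→118 °C: 131.2 kJ/kg
vaporisation at 118 °C: 395 kJ/kg
Δh = 131.2 + 395 = 526.2 kJ/kg
Q = ṁ·Δh = 11.26 kg/min × 526.2 kJ/kg = 5925 kJ/min
|Q| = 98.75 kW = 98750 W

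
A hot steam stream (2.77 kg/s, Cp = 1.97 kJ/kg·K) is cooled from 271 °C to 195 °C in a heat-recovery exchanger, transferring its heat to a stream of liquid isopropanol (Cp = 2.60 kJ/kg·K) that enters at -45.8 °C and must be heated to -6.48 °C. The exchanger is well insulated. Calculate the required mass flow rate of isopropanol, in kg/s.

ṁ_c = 4.06 kg/s

Heat released by hot stream: Q = 2.77 × 1.97 × (271 − 195) = 414.72 kJ/s
Energy balance on cold side (adiabatic exchanger): Q = ṁ_c·Cp_c·(T_c,out − T_c,in)
ṁ_c = 414.72 / [2.60 × (-6.48 − -45.8)] = 4.0567 kg/s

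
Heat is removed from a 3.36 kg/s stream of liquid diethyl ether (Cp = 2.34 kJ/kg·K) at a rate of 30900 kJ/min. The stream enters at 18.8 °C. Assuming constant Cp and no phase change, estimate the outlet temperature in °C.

Q = 30900 kJ/min = 515 kJ/s
ΔT = Q/(ṁ·Cp) = 515/(3.36×2.34) = 65.502 K
T_out = 18.8 − 65.502 = -46.702 °C

T_out = -46.7 °C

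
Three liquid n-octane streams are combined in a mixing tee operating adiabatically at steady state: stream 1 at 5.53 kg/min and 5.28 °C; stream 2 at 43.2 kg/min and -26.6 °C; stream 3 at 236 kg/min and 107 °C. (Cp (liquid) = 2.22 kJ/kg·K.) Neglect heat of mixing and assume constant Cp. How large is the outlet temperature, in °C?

No heat crosses the boundary, so H_out = H_in.
T_out = Σ ṁᵢCp,ᵢTᵢ / Σ ṁᵢCp,ᵢ
      = 53573 / 632.1 = 84.754 °C

T_out = 84.8 °C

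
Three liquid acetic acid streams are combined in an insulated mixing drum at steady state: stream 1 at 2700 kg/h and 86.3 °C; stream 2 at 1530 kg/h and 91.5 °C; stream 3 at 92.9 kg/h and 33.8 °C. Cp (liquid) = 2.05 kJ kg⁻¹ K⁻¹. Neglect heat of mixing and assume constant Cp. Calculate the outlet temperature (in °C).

T_out = 87.0 °C

Adiabatic, steady state ⇒ Σ ṁᵢCp,ᵢ(T_out − Tᵢ) = 0
Σ ṁᵢCp,ᵢTᵢ = 2700×2.05×86.3 + 1530×2.05×91.5 + 92.9×2.05×33.8 = 771100
Σ ṁᵢCp,ᵢ = 2700×2.05 + 1530×2.05 + 92.9×2.05 = 8861.9
T_out = 771100 / 8861.9 = 87.012 °C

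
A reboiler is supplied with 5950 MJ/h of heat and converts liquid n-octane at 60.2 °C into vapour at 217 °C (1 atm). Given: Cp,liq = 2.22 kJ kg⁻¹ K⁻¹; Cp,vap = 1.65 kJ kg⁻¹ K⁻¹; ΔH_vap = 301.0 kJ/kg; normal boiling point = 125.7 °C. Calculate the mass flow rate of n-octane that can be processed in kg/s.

Δh = 2.22×(125.7−60.2) + 301.0 + 1.65×(217−125.7) = 597.06 kJ/kg
Q = 5950 MJ/h = 1652.8 kJ/s = 1652.8 kJ/s
ṁ = Q/Δh = 1652.8 / 597.06 = 2.7682 kg/s

ṁ = 2.77 kg/s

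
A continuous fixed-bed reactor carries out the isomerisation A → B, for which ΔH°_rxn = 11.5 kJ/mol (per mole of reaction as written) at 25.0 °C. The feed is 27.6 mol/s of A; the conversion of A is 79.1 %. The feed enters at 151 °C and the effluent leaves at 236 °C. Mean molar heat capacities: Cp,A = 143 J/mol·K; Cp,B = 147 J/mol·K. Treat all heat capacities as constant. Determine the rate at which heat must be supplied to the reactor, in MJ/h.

Q_in = 2180 MJ/h

Extent of reaction ξ = 0.791 × 27.6 = 21.832 mol/s
Reaction term: ξ·ΔH°_rxn = 21.832 × 11.5 = 251.06 kJ/s
Sensible, feed 151→25 °C: -497.3 kJ/s
Outlet flows (mol/s): A 5.7684, B 21.832
Sensible, products 25→236 °C: 851.2 kJ/s
Q = ΔH = 604.97 kJ/s = 604.97 kW
Heat supplied = 2177.9 MJ/h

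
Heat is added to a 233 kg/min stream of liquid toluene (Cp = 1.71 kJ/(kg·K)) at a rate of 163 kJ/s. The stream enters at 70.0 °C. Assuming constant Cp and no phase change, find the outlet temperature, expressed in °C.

Q = 163 kJ/s = 9780 kJ/min
ΔT = Q/(ṁ·Cp) = 9780/(233×1.71) = 24.546 K
T_out = 70.0 + 24.546 = 94.546 °C

T_out = 94.5 °C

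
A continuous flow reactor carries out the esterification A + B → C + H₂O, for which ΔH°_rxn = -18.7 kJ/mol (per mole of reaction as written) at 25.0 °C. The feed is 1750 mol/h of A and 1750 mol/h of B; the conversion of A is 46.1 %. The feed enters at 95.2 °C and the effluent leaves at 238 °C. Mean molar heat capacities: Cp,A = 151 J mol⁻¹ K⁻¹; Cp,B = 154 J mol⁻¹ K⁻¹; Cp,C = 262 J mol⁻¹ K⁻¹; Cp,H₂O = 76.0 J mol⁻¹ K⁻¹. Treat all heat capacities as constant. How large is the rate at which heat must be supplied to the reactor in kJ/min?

Q_in = 1110 kJ/min

Extent of reaction ξ = 0.461 × 1750 = 806.75 mol/h
Reaction term: ξ·ΔH°_rxn = 806.75 × -18.7 = -15086 kJ/h
Sensible, feed 95.2→25 °C: -37469 kJ/h
Outlet flows (mol/h): A 943.25, B 943.25, C 806.75, H₂O 806.75
Sensible, products 25→238 °C: 119360 kJ/h
Q = ΔH = 66804 kJ/h = 18.557 kW
Heat supplied = 1113.4 kJ/min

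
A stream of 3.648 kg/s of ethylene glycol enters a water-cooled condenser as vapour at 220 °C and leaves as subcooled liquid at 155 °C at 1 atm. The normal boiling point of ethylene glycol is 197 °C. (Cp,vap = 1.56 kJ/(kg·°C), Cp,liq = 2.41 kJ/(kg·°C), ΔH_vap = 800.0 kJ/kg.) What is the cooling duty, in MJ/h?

vapour 220→197 °C: -35.88 kJ/kg
condensation at 197 °C: -800 kJ/kg
liquid 197→155 °C: -101.22 kJ/kg
Δh = -35.88 + -800 + -101.22 = -937.1 kJ/kg
Q = ṁ·Δh = 3.648 kg/s × -937.1 kJ/kg = -3418.5 kJ/s
|Q| = 3418.5 kW = 12307 MJ/h

Q_c = 12300 MJ/h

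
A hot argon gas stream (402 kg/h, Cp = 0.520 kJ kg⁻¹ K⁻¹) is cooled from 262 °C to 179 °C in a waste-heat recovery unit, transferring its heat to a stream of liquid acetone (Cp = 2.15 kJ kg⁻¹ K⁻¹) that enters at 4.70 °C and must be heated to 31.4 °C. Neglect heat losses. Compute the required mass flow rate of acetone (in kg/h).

Heat released by hot stream: Q = 402 × 0.520 × (262 − 179) = 17350 kJ/h
Energy balance on cold side (adiabatic exchanger): Q = ṁ_c·Cp_c·(T_c,out − T_c,in)
ṁ_c = 17350 / [2.15 × (31.4 − 4.70)] = 302.24 kg/h

ṁ_c = 302 kg/h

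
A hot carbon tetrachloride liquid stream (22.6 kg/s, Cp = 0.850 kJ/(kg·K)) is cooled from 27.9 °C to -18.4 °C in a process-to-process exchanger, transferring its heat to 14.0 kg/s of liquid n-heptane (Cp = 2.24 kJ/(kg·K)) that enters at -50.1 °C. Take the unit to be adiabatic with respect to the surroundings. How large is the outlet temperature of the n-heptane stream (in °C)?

T_c,out = -21.7 °C

Heat released by hot stream: Q = 22.6 × 0.850 × (27.9 − -18.4) = 889.42 kJ/s
Energy balance on cold side (adiabatic exchanger): Q = ṁ_c·Cp_c·(T_c,out − T_c,in)
T_c,out = -50.1 + 889.42/(14.0 × 2.24) = -21.738 °C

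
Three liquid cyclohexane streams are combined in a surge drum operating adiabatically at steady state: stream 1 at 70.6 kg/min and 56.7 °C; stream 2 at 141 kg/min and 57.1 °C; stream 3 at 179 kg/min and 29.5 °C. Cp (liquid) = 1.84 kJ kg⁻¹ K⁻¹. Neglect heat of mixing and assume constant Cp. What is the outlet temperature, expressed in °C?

T_out = 44.4 °C

No heat crosses the boundary, so H_out = H_in.
T_out = Σ ṁᵢCp,ᵢTᵢ / Σ ṁᵢCp,ᵢ
      = 31896 / 718.7 = 44.379 °C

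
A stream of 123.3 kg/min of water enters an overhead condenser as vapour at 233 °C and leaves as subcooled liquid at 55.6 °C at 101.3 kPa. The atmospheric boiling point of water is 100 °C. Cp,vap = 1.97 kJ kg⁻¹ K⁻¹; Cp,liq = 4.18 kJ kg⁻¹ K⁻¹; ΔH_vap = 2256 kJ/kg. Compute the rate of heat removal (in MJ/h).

vapour 233→100 °C: -262.01 kJ/kg
condensation at 100 °C: -2256 kJ/kg
liquid 100→55.6 °C: -185.59 kJ/kg
Δh = -262.01 + -2256 + -185.59 = -2703.6 kJ/kg
Q = ṁ·Δh = 123.3 kg/min × -2703.6 kJ/kg = -333350 kJ/min
|Q| = 5555.9 kW = 20001 MJ/h

Q_c = 20000 MJ/h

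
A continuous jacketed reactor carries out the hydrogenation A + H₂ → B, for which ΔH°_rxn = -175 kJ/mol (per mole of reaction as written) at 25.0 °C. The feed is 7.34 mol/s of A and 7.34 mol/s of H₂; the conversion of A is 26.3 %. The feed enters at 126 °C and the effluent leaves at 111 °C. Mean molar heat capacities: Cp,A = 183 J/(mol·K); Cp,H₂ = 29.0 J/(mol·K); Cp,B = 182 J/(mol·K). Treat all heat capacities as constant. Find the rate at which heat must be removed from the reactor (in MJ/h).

Extent of reaction ξ = 0.263 × 7.34 = 1.9304 mol/s
Reaction term: ξ·ΔH°_rxn = 1.9304 × -175 = -337.82 kJ/s
Sensible, feed 126→25 °C: -157.16 kJ/s
Outlet flows (mol/s): A 5.4096, H₂ 5.4096, B 1.9304
Sensible, products 25→111 °C: 128.84 kJ/s
Q = ΔH = -366.15 kJ/s = -366.15 kW
Heat removed = 1318.1 MJ/h

Q_out = 1320 MJ/h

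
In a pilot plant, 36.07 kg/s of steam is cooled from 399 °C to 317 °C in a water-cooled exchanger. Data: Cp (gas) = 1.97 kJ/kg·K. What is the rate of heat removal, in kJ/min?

Q = ṁ·Cp·ΔT = 36.07 × 1.97 × (317 − 399) = -5826.7 kJ/s
Cooling duty = 349600 kJ/min

Q_c = 350000 kJ/min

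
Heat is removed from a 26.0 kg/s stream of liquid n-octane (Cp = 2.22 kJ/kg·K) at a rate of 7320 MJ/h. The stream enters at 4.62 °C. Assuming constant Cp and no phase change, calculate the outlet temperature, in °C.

T_out = -30.6 °C

Q = 7320 MJ/h = 2033.3 kJ/s
ΔT = Q/(ṁ·Cp) = 2033.3/(26.0×2.22) = 35.228 K
T_out = 4.62 − 35.228 = -30.608 °C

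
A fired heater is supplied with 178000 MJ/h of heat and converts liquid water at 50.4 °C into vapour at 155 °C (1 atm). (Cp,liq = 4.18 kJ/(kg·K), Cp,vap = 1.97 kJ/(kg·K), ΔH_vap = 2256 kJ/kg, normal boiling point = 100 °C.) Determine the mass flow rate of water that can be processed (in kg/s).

Δh = 4.18×(100−50.4) + 2256 + 1.97×(155−100) = 2571.7 kJ/kg
Q = 178000 MJ/h = 49444 kJ/s = 49444 kJ/s
ṁ = Q/Δh = 49444 / 2571.7 = 19.227 kg/s

ṁ = 19.2 kg/s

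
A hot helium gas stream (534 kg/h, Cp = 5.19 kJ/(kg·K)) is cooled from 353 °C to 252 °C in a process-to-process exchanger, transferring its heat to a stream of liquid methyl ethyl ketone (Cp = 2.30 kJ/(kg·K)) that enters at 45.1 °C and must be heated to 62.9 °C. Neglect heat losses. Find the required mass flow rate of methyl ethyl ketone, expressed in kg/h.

Heat released by hot stream: Q = 534 × 5.19 × (353 − 252) = 279920 kJ/h
Energy balance on cold side (adiabatic exchanger): Q = ṁ_c·Cp_c·(T_c,out − T_c,in)
ṁ_c = 279920 / [2.30 × (62.9 − 45.1)] = 6837.3 kg/h

ṁ_c = 6840 kg/h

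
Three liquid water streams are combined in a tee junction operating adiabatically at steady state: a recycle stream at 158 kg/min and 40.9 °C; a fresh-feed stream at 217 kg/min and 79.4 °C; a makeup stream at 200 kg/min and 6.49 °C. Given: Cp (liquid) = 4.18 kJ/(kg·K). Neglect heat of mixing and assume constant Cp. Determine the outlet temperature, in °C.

Adiabatic, steady state ⇒ Σ ṁᵢCp,ᵢ(T_out − Tᵢ) = 0
Σ ṁᵢCp,ᵢTᵢ = 158×4.18×40.9 + 217×4.18×79.4 + 200×4.18×6.49 = 104460
Σ ṁᵢCp,ᵢ = 158×4.18 + 217×4.18 + 200×4.18 = 2403.5
T_out = 104460 / 2403.5 = 43.461 °C

T_out = 43.5 °C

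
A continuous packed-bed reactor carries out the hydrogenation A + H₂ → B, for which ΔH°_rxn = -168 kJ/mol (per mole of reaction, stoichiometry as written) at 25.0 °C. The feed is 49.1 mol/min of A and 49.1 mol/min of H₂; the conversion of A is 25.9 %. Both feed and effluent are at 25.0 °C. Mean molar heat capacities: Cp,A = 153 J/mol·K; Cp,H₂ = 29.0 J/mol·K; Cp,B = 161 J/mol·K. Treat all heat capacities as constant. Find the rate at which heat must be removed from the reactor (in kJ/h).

Q_out = 128000 kJ/h

Extent of reaction ξ = 0.259 × 49.1 = 12.717 mol/min
Reaction term: ξ·ΔH°_rxn = 12.717 × -168 = -2136.4 kJ/min
Q = ΔH = -2136.4 kJ/min = -35.607 kW
Heat removed = 128190 kJ/h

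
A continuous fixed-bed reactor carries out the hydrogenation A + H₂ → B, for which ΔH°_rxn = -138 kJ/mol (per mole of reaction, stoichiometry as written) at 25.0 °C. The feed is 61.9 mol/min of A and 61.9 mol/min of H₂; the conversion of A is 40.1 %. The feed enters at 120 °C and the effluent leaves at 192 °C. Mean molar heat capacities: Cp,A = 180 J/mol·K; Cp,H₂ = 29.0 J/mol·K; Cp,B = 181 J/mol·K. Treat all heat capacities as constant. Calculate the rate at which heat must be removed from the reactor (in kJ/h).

Q_out = 157000 kJ/h

Extent of reaction ξ = 0.401 × 61.9 = 24.822 mol/min
Reaction term: ξ·ΔH°_rxn = 24.822 × -138 = -3425.4 kJ/min
Sensible, feed 120→25 °C: -1229 kJ/min
Outlet flows (mol/min): A 37.078, H₂ 37.078, B 24.822
Sensible, products 25→192 °C: 2044.4 kJ/min
Q = ΔH = -2610 kJ/min = -43.5 kW
Heat removed = 156600 kJ/h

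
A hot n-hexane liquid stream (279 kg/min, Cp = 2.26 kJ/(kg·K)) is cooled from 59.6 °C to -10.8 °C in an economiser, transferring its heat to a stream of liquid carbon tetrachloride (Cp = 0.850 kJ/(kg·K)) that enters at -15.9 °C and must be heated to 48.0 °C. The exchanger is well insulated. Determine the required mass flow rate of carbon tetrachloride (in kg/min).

Heat released by hot stream: Q = 279 × 2.26 × (59.6 − -10.8) = 44390 kJ/min
Energy balance on cold side (adiabatic exchanger): Q = ṁ_c·Cp_c·(T_c,out − T_c,in)
ṁ_c = 44390 / [0.850 × (48.0 − -15.9)] = 817.27 kg/min

ṁ_c = 817 kg/min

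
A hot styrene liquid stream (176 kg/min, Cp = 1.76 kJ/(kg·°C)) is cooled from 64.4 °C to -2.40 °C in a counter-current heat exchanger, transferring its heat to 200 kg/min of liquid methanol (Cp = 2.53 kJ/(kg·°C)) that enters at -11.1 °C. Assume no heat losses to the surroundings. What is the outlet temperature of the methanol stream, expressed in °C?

Heat released by hot stream: Q = 176 × 1.76 × (64.4 − -2.40) = 20692 kJ/min
Energy balance on cold side (adiabatic exchanger): Q = ṁ_c·Cp_c·(T_c,out − T_c,in)
T_c,out = -11.1 + 20692/(200 × 2.53) = 29.793 °C

T_c,out = 29.8 °C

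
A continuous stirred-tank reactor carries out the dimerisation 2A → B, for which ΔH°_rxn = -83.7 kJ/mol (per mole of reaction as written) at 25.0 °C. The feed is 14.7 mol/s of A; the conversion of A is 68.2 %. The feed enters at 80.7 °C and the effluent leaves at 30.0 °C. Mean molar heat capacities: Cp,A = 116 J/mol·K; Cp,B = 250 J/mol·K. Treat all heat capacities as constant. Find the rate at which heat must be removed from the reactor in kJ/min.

Extent of reaction ξ = 0.682 × 14.7 / 2 = 5.0127 mol/s
Reaction term: ξ·ΔH°_rxn = 5.0127 × -83.7 = -419.56 kJ/s
Sensible, feed 80.7→25 °C: -94.98 kJ/s
Outlet flows (mol/s): A 4.6746, B 5.0127
Sensible, products 25→30.0 °C: 8.9771 kJ/s
Q = ΔH = -505.57 kJ/s = -505.57 kW
Heat removed = 30334 kJ/min

Q_out = 30300 kJ/min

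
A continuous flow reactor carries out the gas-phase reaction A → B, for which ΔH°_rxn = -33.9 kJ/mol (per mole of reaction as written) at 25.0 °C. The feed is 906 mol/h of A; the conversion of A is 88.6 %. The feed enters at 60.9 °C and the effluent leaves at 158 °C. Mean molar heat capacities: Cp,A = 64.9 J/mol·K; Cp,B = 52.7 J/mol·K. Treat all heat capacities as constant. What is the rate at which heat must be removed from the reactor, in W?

Q_out = 6330 W

Extent of reaction ξ = 0.886 × 906 = 802.72 mol/h
Reaction term: ξ·ΔH°_rxn = 802.72 × -33.9 = -27212 kJ/h
Sensible, feed 60.9→25 °C: -2110.9 kJ/h
Outlet flows (mol/h): A 103.28, B 802.72
Sensible, products 25→158 °C: 6517.8 kJ/h
Q = ΔH = -22805 kJ/h = -6.3348 kW
Heat removed = 6334.8 W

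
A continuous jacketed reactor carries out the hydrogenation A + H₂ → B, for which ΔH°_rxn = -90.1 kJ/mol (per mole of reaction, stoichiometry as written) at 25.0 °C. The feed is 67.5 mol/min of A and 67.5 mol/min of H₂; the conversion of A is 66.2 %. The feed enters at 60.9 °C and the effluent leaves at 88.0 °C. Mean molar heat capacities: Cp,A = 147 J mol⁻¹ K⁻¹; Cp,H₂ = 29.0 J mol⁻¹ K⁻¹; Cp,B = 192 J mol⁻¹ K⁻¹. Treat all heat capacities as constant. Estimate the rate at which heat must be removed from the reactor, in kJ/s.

Extent of reaction ξ = 0.662 × 67.5 = 44.685 mol/min
Reaction term: ξ·ΔH°_rxn = 44.685 × -90.1 = -4026.1 kJ/min
Sensible, feed 60.9→25 °C: -426.49 kJ/min
Outlet flows (mol/min): A 22.815, H₂ 22.815, B 44.685
Sensible, products 25→88.0 °C: 793.48 kJ/min
Q = ΔH = -3659.1 kJ/min = -60.985 kW
Heat removed = 60.985 kJ/s

Q_out = 61.0 kJ/s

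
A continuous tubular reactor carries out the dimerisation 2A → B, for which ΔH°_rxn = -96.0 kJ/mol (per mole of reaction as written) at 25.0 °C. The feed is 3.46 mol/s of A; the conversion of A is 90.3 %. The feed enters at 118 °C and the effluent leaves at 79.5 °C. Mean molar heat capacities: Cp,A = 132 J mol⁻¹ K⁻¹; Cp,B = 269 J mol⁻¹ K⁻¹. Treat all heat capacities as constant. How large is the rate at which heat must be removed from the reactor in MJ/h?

Q_out = 602 MJ/h

Extent of reaction ξ = 0.903 × 3.46 / 2 = 1.5622 mol/s
Reaction term: ξ·ΔH°_rxn = 1.5622 × -96.0 = -149.97 kJ/s
Sensible, feed 118→25 °C: -42.475 kJ/s
Outlet flows (mol/s): A 0.33562, B 1.5622
Sensible, products 25→79.5 °C: 25.317 kJ/s
Q = ΔH = -167.13 kJ/s = -167.13 kW
Heat removed = 601.66 MJ/h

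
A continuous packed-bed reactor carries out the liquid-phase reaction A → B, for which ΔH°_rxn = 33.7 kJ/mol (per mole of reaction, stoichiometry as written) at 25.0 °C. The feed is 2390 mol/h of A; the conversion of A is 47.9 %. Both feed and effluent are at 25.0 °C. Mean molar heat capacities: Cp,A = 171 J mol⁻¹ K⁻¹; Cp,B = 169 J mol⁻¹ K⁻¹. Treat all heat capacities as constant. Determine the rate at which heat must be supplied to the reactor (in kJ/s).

Q_in = 10.7 kJ/s

Extent of reaction ξ = 0.479 × 2390 = 1144.8 mol/h
Reaction term: ξ·ΔH°_rxn = 1144.8 × 33.7 = 38580 kJ/h
Q = ΔH = 38580 kJ/h = 10.717 kW
Heat supplied = 10.717 kJ/s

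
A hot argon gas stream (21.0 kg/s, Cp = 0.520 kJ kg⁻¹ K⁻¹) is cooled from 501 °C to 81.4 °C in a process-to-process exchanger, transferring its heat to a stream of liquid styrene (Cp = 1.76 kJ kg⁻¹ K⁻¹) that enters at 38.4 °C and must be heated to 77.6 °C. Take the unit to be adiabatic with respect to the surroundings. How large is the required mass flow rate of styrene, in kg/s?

Heat released by hot stream: Q = 21.0 × 0.520 × (501 − 81.4) = 4582 kJ/s
Energy balance on cold side (adiabatic exchanger): Q = ṁ_c·Cp_c·(T_c,out − T_c,in)
ṁ_c = 4582 / [1.76 × (77.6 − 38.4)] = 66.414 kg/s

ṁ_c = 66.4 kg/s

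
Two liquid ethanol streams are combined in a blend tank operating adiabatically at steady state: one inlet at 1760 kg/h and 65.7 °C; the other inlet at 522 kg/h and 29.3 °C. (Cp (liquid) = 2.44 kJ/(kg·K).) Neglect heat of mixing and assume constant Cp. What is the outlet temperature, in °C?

No heat crosses the boundary, so H_out = H_in.
T_out = Σ ṁᵢCp,ᵢTᵢ / Σ ṁᵢCp,ᵢ
      = 319460 / 5568.1 = 57.374 °C

T_out = 57.4 °C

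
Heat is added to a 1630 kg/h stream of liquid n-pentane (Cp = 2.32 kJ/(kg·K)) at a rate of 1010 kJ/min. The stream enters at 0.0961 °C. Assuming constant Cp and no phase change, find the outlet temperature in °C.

T_out = 16.1 °C

Q = 1010 kJ/min = 60600 kJ/h
ΔT = Q/(ṁ·Cp) = 60600/(1630×2.32) = 16.025 K
T_out = 0.0961 + 16.025 = 16.121 °C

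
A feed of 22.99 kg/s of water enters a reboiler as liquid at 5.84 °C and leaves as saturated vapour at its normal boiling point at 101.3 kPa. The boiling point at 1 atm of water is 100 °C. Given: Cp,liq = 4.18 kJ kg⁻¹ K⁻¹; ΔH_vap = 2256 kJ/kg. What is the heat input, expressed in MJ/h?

liquid 5.84→100 °C: 393.59 kJ/kg
vaporisation at 100 °C: 2256 kJ/kg
Δh = 393.59 + 2256 = 2649.6 kJ/kg
Q = ṁ·Δh = 22.99 kg/s × 2649.6 kJ/kg = 60914 kJ/s
|Q| = 60914 kW = 219290 MJ/h

Q = 219000 MJ/h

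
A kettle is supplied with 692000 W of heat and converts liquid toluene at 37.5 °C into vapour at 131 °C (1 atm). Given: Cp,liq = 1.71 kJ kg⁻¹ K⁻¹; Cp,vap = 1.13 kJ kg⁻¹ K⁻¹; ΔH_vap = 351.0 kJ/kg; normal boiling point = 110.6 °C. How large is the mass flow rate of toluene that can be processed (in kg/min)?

Δh = 1.71×(110.6−37.5) + 351.0 + 1.13×(131−110.6) = 499.05 kJ/kg
Q = 692000 W = 692 kJ/s = 41520 kJ/min
ṁ = Q/Δh = 41520 / 499.05 = 83.198 kg/min

ṁ = 83.2 kg/min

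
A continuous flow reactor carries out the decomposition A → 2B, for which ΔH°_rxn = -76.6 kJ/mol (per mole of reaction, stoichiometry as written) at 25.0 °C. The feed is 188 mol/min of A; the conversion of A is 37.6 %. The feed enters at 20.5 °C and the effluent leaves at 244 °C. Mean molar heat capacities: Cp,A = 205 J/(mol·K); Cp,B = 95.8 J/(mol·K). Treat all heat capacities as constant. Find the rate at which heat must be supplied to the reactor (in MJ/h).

Extent of reaction ξ = 0.376 × 188 = 70.688 mol/min
Reaction term: ξ·ΔH°_rxn = 70.688 × -76.6 = -5414.7 kJ/min
Sensible, feed 20.5→25 °C: 173.43 kJ/min
Outlet flows (mol/min): A 117.31, B 141.38
Sensible, products 25→244 °C: 8232.8 kJ/min
Q = ΔH = 2991.5 kJ/min = 49.859 kW
Heat supplied = 179.49 MJ/h

Q_in = 179 MJ/h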